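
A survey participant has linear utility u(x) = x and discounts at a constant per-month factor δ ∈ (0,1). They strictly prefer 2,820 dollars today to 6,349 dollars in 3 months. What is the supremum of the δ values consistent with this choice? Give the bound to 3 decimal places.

Comparing present values: 2820 > δ^3·6349.
Dividing by 6349: δ^3 < 0.44416. Both sides are positive, so the cube root keeps the direction.
δ < 0.44416^(1/3) = 0.763.

δ < 0.763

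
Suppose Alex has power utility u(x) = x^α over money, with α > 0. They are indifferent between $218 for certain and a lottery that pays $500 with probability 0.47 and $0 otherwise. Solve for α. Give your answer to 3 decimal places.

The lottery's expected utility is 0.47·u(500) + 0.53·u(0) = 0.47·500^α (since u(0) = 0 for α > 0).
Indifference: 218^α = 0.47·500^α, so (218/500)^α = 0.47.
Take logs: α = ln 0.47 / ln(218/500) ≈ 0.90954.

α ≈ 0.910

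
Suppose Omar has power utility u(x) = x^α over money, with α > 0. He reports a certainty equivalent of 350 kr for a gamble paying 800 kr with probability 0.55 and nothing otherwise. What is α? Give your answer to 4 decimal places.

α ≈ 0.7232

EU(lottery) = 0.55·800^α + 0.45·0 = 0.55·800^α.
Setting u(350) equal to that: 350^α = 0.55·800^α ⇒ (350/800)^α = 0.55.
Taking logs: α·ln(350/800) = ln(0.55), so α = -0.5978370 / -0.8266786 ≈ 0.7232.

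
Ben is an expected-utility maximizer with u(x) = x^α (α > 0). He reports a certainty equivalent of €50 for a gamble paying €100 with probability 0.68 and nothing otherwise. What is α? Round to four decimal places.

The lottery's expected utility is 0.68·u(100) + 0.32·u(0) = 0.68·100^α (since u(0) = 0 for α > 0).
Indifference: 50^α = 0.68·100^α, so (50/100)^α = 0.68.
Take logs: α = ln 0.68 / ln(50/100) ≈ 0.556393.

α ≈ 0.5564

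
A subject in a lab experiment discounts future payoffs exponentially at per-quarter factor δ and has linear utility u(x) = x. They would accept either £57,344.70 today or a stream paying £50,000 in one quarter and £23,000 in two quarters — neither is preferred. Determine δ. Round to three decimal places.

Present value of the stream is 50000·δ + 23000·δ². Indifference gives 50000δ + 23000δ² = 57344.70.
Rearranged: 23000δ² + 50000δ − 57344.70 = 0.
The positive root is δ = [−50000 + √(50000² + 4·23000·57344.70)] / (2·23000) = (−50000 + 88180.000)/46000 ≈ 0.830.

δ ≈ 0.830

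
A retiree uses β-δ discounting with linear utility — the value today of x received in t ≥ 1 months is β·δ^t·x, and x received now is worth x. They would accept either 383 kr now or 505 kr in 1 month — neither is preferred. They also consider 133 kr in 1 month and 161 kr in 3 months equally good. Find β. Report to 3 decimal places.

β ≈ 0.834

The second indifference involves only future payoffs, so β cancels: β·δ^1·133 = β·δ^3·161, giving δ^2 = 133/161 = 0.82609, so δ = 0.90889.
Substituting δ into 383 = β·δ·505: β = 383/(458.991) ≈ 0.834.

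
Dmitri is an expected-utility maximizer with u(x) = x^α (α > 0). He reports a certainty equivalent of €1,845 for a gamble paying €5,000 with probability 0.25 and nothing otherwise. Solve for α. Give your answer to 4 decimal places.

α ≈ 1.3905

The lottery's expected utility is 0.25·u(5000) + 0.75·u(0) = 0.25·5000^α (since u(0) = 0 for α > 0).
Setting u(1845) equal to that: 1845^α = 0.25·5000^α ⇒ (1845/5000)^α = 0.25.
α = ln(0.25) / ln(1845/5000) = -1.3862944/-0.9969586 ≈ 1.3905.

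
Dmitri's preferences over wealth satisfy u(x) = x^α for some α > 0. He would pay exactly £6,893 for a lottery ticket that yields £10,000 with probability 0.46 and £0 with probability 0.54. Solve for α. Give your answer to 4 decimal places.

EU(lottery) = 0.46·10000^α + 0.54·0 = 0.46·10000^α.
Indifference: 6893^α = 0.46·10000^α, so (6893/10000)^α = 0.46.
α = ln(0.46) / ln(6893/10000) = -0.7765288/-0.3720787 ≈ 2.0870.

α ≈ 2.0870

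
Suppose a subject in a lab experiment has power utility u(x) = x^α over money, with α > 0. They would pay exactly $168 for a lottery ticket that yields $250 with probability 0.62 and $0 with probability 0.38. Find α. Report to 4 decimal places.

EU(lottery) = 0.62·250^α + 0.38·0 = 0.62·250^α.
Indifference: 168^α = 0.62·250^α, so (168/250)^α = 0.62.
Take logs: α = ln 0.62 / ln(168/250) ≈ 1.202615.

α ≈ 1.2026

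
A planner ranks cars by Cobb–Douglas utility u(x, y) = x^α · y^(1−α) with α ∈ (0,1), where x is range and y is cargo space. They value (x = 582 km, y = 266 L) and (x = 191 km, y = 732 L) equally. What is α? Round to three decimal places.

α ≈ 0.476

The Cobb–Douglas utilities coincide, so 582^α·266^(1−α) = 191^α·732^(1−α).
Rearrange to (582/191)^α = (732/266)^(1−α) and take logs: α·1.114197 = (1−α)·1.012284.
So α/(1−α) = (1.012284)/(1.114197) = 0.908532, and α = 0.908532/1.908532 ≈ 0.476.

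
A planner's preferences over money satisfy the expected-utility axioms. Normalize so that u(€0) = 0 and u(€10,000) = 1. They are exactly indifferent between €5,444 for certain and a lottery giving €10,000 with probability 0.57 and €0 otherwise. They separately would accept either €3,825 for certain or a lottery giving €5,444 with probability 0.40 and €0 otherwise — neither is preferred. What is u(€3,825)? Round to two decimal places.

0.23

First, u(€5,444) = 0.57·u(€10,000) + 0.43·u(€0) = 0.57.
Then u(€3,825) = 0.40·u(€5,444) + 0.60·u(€0) = 0.40·0.57 + 0.60·0.00 = 0.2280.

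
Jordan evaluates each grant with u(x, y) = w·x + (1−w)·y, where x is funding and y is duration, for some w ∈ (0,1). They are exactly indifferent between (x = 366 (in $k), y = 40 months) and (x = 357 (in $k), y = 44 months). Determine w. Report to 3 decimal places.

u(366,40) = u(357,44) means w·366 + (1−w)·40 = w·357 + (1−w)·44.
Collecting terms: w·9 = (1−w)·4.
So w/(1−w) = 4/9 = 0.4444, giving w = 4/(9+4) = 0.308.

w = 0.308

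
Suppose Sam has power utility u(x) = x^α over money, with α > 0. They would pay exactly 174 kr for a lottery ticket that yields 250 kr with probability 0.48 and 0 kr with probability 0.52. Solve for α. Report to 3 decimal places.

α ≈ 2.025

The lottery's expected utility is 0.48·u(250) + 0.52·u(0) = 0.48·250^α (since u(0) = 0 for α > 0).
Equating: 174^α = 0.48·250^α, i.e. 0.6960^α = 0.48.
Take logs: α = ln 0.48 / ln(174/250) ≈ 2.02527.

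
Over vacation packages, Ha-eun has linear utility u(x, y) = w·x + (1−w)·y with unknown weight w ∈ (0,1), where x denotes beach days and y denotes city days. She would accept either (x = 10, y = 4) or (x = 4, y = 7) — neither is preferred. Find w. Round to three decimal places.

w = 0.333

u(10,4) = u(4,7) means w·10 + (1−w)·4 = w·4 + (1−w)·7.
Rearranging, 6·w − 3·(1−w) = 0.
Hence w = 3/(6+3) = 3/9 = 0.333.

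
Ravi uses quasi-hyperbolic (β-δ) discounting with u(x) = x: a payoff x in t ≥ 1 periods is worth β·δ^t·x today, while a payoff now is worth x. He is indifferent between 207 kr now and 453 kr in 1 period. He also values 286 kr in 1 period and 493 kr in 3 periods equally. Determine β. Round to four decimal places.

The second indifference involves only future payoffs, so β cancels: β·δ^1·286 = β·δ^3·493, giving δ^2 = 286/493 = 0.58012, so δ = 0.76166.
Substituting δ into 207 = β·δ·453: β = 207/(345.031) ≈ 0.5999.

β ≈ 0.5999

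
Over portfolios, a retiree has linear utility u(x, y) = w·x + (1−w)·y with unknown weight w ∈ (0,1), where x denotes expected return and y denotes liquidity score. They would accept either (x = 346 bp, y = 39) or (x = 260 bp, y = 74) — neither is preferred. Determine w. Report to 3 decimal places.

w = 0.289

Equating utilities: w·346 + (1−w)·39 = w·260 + (1−w)·74.
Collecting terms: w·86 = (1−w)·35.
So w/(1−w) = 35/86 = 0.4070, giving w = 35/(86+35) = 0.289.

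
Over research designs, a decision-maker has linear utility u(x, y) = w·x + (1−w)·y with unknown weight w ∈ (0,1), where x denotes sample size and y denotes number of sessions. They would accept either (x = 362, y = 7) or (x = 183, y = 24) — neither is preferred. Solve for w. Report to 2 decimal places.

Indifference: w·362 + (1−w)·7 = w·183 + (1−w)·24.
Rearranging, 179·w − 17·(1−w) = 0.
So w/(1−w) = 17/179 = 0.0950, giving w = 17/(179+17) = 0.09.

w = 0.09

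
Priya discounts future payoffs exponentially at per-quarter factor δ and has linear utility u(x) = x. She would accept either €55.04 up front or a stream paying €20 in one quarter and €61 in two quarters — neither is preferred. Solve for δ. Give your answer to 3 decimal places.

δ ≈ 0.800

The stream is worth 20δ + 61δ² today, so 20δ + 61δ² = 55.04.
So 61δ² + 20δ − 55.04 = 0.
By the quadratic formula (taking the positive root), δ = (−20 + √13829.76) / 122 ≈ 0.800.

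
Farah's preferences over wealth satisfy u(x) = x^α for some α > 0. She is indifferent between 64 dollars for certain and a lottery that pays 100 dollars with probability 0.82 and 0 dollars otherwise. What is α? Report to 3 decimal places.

α ≈ 0.445

EU(lottery) = 0.82·100^α + 0.18·0 = 0.82·100^α.
Setting u(64) equal to that: 64^α = 0.82·100^α ⇒ (64/100)^α = 0.82.
α = ln(0.82) / ln(64/100) = -0.198451/-0.446287 ≈ 0.445.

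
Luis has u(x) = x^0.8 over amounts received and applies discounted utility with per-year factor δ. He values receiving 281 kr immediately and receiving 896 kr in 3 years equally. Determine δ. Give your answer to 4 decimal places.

δ ≈ 0.7340

The payoff in 3 years is discounted by δ^3, so u(281) = δ^3·u(896) and δ^3 = u(281)/u(896).
With u(x) = x^0.8: δ^3 = 281^0.8/896^0.8 = (281/896)^0.8 = 0.39547.
Taking the cube root: δ = 0.39547^(1/3) ≈ 0.7340.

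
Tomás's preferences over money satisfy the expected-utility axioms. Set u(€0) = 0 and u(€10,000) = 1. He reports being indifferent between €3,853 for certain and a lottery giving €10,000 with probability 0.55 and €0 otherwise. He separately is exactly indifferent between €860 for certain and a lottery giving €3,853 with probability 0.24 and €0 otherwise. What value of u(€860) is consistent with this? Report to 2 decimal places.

0.13

The first gamble pins u(€3,853): it must equal 0.55·1 + 0.45·0 = 0.55.
Then u(€860) = 0.24·u(€3,853) + 0.76·u(€0) = 0.24·0.55 + 0.76·0.00 = 0.1320.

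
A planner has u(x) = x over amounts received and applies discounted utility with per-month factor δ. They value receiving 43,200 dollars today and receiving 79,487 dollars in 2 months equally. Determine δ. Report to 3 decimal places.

δ ≈ 0.737

The payoff in 2 months is discounted by δ^2, so u(43200) = δ^2·u(79487) and δ^2 = u(43200)/u(79487).
With u(x) = x: δ^2 = 43200/79487 = 0.54349.
Taking the square root: δ = 0.54349^(1/2) ≈ 0.737.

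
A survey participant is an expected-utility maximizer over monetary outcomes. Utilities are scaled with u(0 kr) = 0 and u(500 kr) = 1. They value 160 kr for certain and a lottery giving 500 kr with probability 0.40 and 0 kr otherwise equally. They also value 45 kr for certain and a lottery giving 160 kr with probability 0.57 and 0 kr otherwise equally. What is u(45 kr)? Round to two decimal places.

0.23

From the first indifference, u(160 kr) = 0.40·u(500 kr) + 0.60·u(0 kr) = 0.40·1 + 0.60·0 = 0.40.
The second indifference gives u(45 kr) = 0.57·u(160 kr) + 0.43·u(0 kr) = 0.57·0.40 + 0.43·0.00 = 0.2280.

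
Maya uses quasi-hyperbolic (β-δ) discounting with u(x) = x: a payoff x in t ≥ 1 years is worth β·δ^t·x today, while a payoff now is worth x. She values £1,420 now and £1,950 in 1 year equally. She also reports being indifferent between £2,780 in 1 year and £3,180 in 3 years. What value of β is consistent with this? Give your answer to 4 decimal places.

β ≈ 0.7788

Both payoffs in the second observation are in the future, so β drops out: δ^1·2780 = δ^3·3180 ⇒ δ^2 = 2780/3180 = 0.87421, so δ = 0.93499.
Now use the now-vs-future pair: 1420 = β·δ·1950 gives β = 1420/(0.93499·1950) ≈ 0.7788.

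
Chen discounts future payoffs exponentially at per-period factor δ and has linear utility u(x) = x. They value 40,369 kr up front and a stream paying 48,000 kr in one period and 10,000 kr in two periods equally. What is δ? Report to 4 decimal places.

δ ≈ 0.7300

Equating present values: 40369 = 48000δ + 10000δ².
So 10000δ² + 48000δ − 40369 = 0.
By the quadratic formula (taking the positive root), δ = (−48000 + √3918760000.00) / 20000 ≈ 0.7300.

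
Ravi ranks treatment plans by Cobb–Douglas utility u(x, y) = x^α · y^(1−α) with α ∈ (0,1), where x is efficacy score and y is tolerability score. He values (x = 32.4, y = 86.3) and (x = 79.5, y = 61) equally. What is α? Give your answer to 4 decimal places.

α ≈ 0.2788

Indifference: 32.4^α · 86.3^(1−α) = 79.5^α · 61^(1−α).
(32.4/79.5)^α = (61/86.3)^(1−α); take logs: α·ln(32.4/79.5) = (1−α)·ln(61/86.3), i.e. α·-0.8975986 = (1−α)·-0.3469557.
So α/(1−α) = (-0.3469557)/(-0.8975986) = 0.3865377, and α = 0.3865377/1.3865377 ≈ 0.2788.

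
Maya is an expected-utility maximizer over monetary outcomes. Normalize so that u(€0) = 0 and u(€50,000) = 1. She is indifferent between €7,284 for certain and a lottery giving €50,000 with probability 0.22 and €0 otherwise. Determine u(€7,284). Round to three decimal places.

u(€7,284) equals the lottery's expected utility: 0.22·1 + 0.78·0 = 0.22.

0.220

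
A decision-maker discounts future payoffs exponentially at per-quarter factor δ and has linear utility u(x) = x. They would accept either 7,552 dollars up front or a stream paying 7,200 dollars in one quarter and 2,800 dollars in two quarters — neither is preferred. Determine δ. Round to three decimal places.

δ ≈ 0.800

Equating present values: 7552 = 7200δ + 2800δ².
So 2800δ² + 7200δ − 7552 = 0.
δ = (−7200 + √(7200² + 4·2800·7552)) / (2·2800) = (−7200 + √136422400.00) / 5600 ≈ 0.800.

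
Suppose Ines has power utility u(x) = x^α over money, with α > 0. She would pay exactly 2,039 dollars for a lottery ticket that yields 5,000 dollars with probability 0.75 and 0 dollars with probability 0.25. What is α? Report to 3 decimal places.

α ≈ 0.321

Since u(0) = 0, the lottery's EU is 0.75·5000^α.
Setting u(2039) equal to that: 2039^α = 0.75·5000^α ⇒ (2039/5000)^α = 0.75.
α = ln(0.75) / ln(2039/5000) = -0.287682/-0.896978 ≈ 0.321.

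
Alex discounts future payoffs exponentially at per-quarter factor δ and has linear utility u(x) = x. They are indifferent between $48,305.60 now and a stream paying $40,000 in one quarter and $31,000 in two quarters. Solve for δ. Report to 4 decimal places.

δ ≈ 0.7600

Present value of the stream is 40000·δ + 31000·δ². Indifference gives 40000δ + 31000δ² = 48305.60.
So 31000δ² + 40000δ − 48305.60 = 0.
δ = (−40000 + √(40000² + 4·31000·48305.60)) / (2·31000) = (−40000 + √7589894400.00) / 62000 ≈ 0.7600.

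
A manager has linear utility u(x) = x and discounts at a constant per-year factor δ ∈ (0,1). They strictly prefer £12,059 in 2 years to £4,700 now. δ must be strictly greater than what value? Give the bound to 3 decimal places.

The preference means 4700 < δ^2·12059.
Hence δ^2 > 4700/12059 = 0.38975, and x ↦ x^(1/2) is increasing on (0,∞).
δ > (4700/12059)^(1/2) ≈ 0.624.

δ > 0.624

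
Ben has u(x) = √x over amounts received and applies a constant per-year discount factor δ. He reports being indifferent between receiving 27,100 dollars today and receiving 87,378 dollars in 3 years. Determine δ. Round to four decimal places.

Equating discounted utilities: u(27100) = δ^3·u(87378) ⇒ δ^3 = u(27100)/u(87378).
With u(x) = √x: δ^3 = √27100/√87378 = √(27100/87378) = 0.55691.
So δ = 0.55691^(1/3) ≈ 0.8227.

δ ≈ 0.8227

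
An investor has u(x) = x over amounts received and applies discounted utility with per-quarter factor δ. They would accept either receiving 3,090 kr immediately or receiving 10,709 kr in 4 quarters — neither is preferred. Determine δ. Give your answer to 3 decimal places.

δ ≈ 0.733

Equating discounted utilities: u(3090) = δ^4·u(10709) ⇒ δ^4 = u(3090)/u(10709).
With u(x) = x: δ^4 = 3090/10709 = 0.28854.
Taking the 4th root: δ = 0.28854^(1/4) ≈ 0.733.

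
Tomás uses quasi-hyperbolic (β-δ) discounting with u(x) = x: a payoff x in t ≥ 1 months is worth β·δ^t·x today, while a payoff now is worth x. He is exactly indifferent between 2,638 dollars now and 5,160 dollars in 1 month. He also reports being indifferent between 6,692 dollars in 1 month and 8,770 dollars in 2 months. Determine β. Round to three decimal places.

β ≈ 0.670

From the later pair, β·δ^1·6692 = β·δ^2·8770; dividing through, δ = 6692/8770 = 0.76306.
The first indifference: 2638 = β·δ·5160, so β = 2638/(δ·5160) = 2638/(0.76306·5160) ≈ 0.670.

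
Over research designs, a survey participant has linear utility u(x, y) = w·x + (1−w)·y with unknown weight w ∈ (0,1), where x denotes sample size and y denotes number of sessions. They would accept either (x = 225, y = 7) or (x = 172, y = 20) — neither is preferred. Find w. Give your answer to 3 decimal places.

w = 0.197

Equating utilities: w·225 + (1−w)·7 = w·172 + (1−w)·20.
Collecting terms: w·53 = (1−w)·13.
Hence w = 13/(53+13) = 13/66 = 0.197.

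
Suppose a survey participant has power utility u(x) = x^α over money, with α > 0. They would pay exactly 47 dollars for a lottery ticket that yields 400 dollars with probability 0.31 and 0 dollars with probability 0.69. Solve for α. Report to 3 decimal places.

EU(lottery) = 0.31·400^α + 0.69·0 = 0.31·400^α.
Equating: 47^α = 0.31·400^α, i.e. 0.1175^α = 0.31.
Taking logs: α·ln(47/400) = ln(0.31), so α = -1.171183 / -2.141317 ≈ 0.547.

α ≈ 0.547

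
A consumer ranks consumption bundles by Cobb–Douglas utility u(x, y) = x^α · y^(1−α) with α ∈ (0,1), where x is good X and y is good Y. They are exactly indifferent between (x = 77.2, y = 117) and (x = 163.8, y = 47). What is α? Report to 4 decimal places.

The Cobb–Douglas utilities coincide, so 77.2^α·117^(1−α) = 163.8^α·47^(1−α).
Taking logs: α·ln 77.2 + (1−α)·ln 117 = α·ln 163.8 + (1−α)·ln 47, i.e. α·-0.7522467 = (1−α)·-0.9120263.
With A = -0.7522467 and B = -0.9120263: α·A = (1−α)·B, so α = B/(A+B) = -0.9120263/-1.6642730 ≈ 0.5480.

α ≈ 0.5480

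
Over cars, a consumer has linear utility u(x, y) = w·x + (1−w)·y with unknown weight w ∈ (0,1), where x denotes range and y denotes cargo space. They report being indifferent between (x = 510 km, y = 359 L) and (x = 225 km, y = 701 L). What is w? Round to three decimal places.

w = 0.545

Equating utilities: w·510 + (1−w)·359 = w·225 + (1−w)·701.
w·(510−225) = (1−w)·(701−359), i.e. w·285 = (1−w)·342.
So w/(1−w) = 342/285 = 1.2000, giving w = 342/(285+342) = 0.545.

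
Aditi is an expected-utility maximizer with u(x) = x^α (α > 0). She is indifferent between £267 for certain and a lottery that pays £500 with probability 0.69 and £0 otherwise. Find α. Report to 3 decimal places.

α ≈ 0.591

Since u(0) = 0, the lottery's EU is 0.69·500^α.
Equating: 267^α = 0.69·500^α, i.e. 0.5340^α = 0.69.
α = ln(0.69) / ln(267/500) = -0.371064/-0.627359 ≈ 0.591.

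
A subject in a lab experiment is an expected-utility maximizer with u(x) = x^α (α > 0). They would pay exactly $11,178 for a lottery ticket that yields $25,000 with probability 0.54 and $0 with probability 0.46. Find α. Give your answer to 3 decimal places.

α ≈ 0.766

EU(lottery) = 0.54·25000^α + 0.46·0 = 0.54·25000^α.
Indifference: 11178^α = 0.54·25000^α, so (11178/25000)^α = 0.54.
Take logs: α = ln 0.54 / ln(11178/25000) ≈ 0.76552.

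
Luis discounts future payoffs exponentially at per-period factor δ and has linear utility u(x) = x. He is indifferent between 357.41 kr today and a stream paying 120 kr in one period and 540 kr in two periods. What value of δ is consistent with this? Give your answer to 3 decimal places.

δ ≈ 0.710

The stream is worth 120δ + 540δ² today, so 120δ + 540δ² = 357.41.
So 540δ² + 120δ − 357.41 = 0.
By the quadratic formula (taking the positive root), δ = (−120 + √786405.60) / 1080 ≈ 0.710.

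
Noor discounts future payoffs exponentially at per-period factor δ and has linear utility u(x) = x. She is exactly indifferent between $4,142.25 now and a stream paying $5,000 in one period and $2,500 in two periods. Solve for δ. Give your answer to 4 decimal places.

δ ≈ 0.6300

The stream is worth 5000δ + 2500δ² today, so 5000δ + 2500δ² = 4142.25.
Rearranged: 2500δ² + 5000δ − 4142.25 = 0.
δ = (−5000 + √(5000² + 4·2500·4142.25)) / (2·2500) = (−5000 + √66422500.00) / 5000 ≈ 0.6300.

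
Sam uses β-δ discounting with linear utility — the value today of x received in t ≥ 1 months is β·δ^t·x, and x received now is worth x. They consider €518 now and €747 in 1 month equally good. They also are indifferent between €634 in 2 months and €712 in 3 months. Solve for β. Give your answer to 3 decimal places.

β ≈ 0.779

The second indifference involves only future payoffs, so β cancels: β·δ^2·634 = β·δ^3·712, giving δ = 634/712 = 0.89045.
Now use the now-vs-future pair: 518 = β·δ·747 gives β = 518/(0.89045·747) ≈ 0.779.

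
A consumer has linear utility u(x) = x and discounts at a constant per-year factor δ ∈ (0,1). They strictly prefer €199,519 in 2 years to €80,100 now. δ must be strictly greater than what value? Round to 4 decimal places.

δ > 0.6336

Under u(x) = x this choice says 80100 < δ^2·199519.
Hence δ^2 > 80100/199519 = 0.40147, and x ↦ x^(1/2) is increasing on (0,∞).
δ > 0.40147^(1/2) = 0.6336.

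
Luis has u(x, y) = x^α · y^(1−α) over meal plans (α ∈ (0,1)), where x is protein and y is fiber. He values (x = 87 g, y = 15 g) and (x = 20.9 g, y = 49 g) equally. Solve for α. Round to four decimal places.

Set the two utilities equal: 87^α·15^(1−α) = 20.9^α·49^(1−α).
Taking logs: α·ln 87 + (1−α)·ln 15 = α·ln 20.9 + (1−α)·ln 49, i.e. α·1.4261590 = (1−α)·1.1837701.
So α/(1−α) = (1.1837701)/(1.4261590) = 0.8300408, and α = 0.8300408/1.8300408 ≈ 0.4536.

α ≈ 0.4536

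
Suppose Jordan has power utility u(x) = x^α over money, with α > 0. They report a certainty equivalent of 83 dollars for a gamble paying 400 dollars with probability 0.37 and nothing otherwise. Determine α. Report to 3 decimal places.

The lottery's expected utility is 0.37·u(400) + 0.63·u(0) = 0.37·400^α (since u(0) = 0 for α > 0).
Equating: 83^α = 0.37·400^α, i.e. 0.2075^α = 0.37.
Take logs: α = ln 0.37 / ln(83/400) ≈ 0.63223.

α ≈ 0.632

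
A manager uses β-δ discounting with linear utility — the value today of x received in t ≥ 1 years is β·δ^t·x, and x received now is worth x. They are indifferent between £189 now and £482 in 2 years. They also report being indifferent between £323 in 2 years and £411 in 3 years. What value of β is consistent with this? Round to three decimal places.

β ≈ 0.635

From the later pair, β·δ^2·323 = β·δ^3·411; dividing through, δ = 323/411 = 0.78589.
Substituting δ into 189 = β·δ^2·482: β = 189/(297.693) ≈ 0.635.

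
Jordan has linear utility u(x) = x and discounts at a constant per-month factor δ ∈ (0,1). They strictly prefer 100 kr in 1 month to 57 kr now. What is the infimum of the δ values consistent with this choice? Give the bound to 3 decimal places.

Under u(x) = x this choice says 57 < δ·100.
Dividing through by 100 gives δ > 0.57000.

δ > 0.570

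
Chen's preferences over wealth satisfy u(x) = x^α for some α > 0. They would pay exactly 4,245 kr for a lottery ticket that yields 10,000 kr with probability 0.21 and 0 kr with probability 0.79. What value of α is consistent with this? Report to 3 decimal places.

Since u(0) = 0, the lottery's EU is 0.21·10000^α.
Setting u(4245) equal to that: 4245^α = 0.21·10000^α ⇒ (4245/10000)^α = 0.21.
Take logs: α = ln 0.21 / ln(4245/10000) ≈ 1.82139.

α ≈ 1.821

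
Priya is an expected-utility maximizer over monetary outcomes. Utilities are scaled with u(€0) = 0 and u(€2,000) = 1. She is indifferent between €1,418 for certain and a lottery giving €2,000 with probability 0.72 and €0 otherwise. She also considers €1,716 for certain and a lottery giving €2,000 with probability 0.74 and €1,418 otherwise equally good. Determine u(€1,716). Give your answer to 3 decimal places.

0.927

The first gamble pins u(€1,418): it must equal 0.72·1 + 0.28·0 = 0.72.
Chaining: u(€1,716) = 0.74·1.00 + 0.26·0.72 = 0.9272.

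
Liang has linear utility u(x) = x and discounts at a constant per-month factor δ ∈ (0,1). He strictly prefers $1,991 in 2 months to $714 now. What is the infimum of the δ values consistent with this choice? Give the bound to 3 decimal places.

δ > 0.599

The preference means 714 < δ^2·1991.
Hence δ^2 > 714/1991 = 0.35861, and x ↦ x^(1/2) is increasing on (0,∞).
δ > (714/1991)^(1/2) ≈ 0.599.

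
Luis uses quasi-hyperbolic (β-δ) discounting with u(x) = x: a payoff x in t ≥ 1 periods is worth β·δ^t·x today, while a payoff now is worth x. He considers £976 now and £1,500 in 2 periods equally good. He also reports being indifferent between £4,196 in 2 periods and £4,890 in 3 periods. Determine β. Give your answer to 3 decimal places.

β ≈ 0.884

From the later pair, β·δ^2·4196 = β·δ^3·4890; dividing through, δ = 4196/4890 = 0.85808.
Now use the now-vs-future pair: 976 = β·δ^2·1500 gives β = 976/(0.73630·1500) ≈ 0.884.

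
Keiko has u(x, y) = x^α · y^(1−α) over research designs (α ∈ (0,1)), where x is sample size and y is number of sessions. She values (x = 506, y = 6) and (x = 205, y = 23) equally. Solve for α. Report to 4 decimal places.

Set the two utilities equal: 506^α·6^(1−α) = 205^α·23^(1−α).
Taking logs: α·ln 506 + (1−α)·ln 6 = α·ln 205 + (1−α)·ln 23, i.e. α·0.9035267 = (1−α)·1.3437347.
Thus α·(2.2472614) = 1.3437347, so α = 1.3437347/2.2472614 ≈ 0.5979.

α ≈ 0.5979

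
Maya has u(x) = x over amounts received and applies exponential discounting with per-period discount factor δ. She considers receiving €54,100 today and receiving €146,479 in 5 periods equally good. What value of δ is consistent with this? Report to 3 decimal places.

δ ≈ 0.819

Equating discounted utilities: u(54100) = δ^5·u(146479) ⇒ δ^5 = u(54100)/u(146479).
With u(x) = x: δ^5 = 54100/146479 = 0.36934.
So δ = 0.36934^(1/5) ≈ 0.819.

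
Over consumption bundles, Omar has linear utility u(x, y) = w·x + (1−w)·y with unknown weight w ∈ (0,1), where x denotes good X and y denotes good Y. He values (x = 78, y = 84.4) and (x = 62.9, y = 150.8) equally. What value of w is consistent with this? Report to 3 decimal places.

w = 0.815

Indifference: w·78 + (1−w)·84.4 = w·62.9 + (1−w)·150.8.
w·(78−62.9) = (1−w)·(150.8−84.4), i.e. w·15.1 = (1−w)·66.4.
So w/(1−w) = 66.4/15.1 = 4.3974, giving w = 66.4/(15.1+66.4) = 0.815.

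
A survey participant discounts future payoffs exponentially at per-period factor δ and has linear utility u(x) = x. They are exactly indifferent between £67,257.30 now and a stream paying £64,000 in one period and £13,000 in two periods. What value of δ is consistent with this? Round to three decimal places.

δ ≈ 0.890

The stream is worth 64000δ + 13000δ² today, so 64000δ + 13000δ² = 67257.30.
So 13000δ² + 64000δ − 67257.30 = 0.
The positive root is δ = [−64000 + √(64000² + 4·13000·67257.30)] / (2·13000) = (−64000 + 87140.000)/26000 ≈ 0.890.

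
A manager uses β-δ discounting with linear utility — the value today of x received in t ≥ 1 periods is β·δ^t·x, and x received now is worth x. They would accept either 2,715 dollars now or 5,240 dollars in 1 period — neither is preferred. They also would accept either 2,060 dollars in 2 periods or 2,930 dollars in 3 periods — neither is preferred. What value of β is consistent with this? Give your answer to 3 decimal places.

From the later pair, β·δ^2·2060 = β·δ^3·2930; dividing through, δ = 2060/2930 = 0.70307.
The first indifference: 2715 = β·δ·5240, so β = 2715/(δ·5240) = 2715/(0.70307·5240) ≈ 0.737.

β ≈ 0.737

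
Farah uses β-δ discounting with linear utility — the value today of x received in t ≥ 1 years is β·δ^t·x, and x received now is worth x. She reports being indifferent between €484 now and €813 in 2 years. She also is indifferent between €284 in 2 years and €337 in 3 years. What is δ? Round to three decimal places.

δ ≈ 0.843

Both payoffs in the second observation are in the future, so β drops out: δ^2·284 = δ^3·337 ⇒ δ = 284/337 = 0.84273.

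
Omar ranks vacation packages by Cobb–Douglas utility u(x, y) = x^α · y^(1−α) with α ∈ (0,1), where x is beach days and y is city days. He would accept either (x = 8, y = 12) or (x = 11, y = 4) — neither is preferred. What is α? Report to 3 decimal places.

Indifference: 8^α · 12^(1−α) = 11^α · 4^(1−α).
Rearrange to (8/11)^α = (4/12)^(1−α) and take logs: α·-0.318454 = (1−α)·-1.098612.
With A = -0.318454 and B = -1.098612: α·A = (1−α)·B, so α = B/(A+B) = -1.098612/-1.417066 ≈ 0.775.

α ≈ 0.775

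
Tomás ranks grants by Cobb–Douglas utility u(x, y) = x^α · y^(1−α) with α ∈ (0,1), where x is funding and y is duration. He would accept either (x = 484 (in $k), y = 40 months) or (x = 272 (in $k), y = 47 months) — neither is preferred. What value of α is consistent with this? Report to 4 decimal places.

α ≈ 0.2187

Set the two utilities equal: 484^α·40^(1−α) = 272^α·47^(1−α).
Rearrange to (484/272)^α = (47/40)^(1−α) and take logs: α·0.5762828 = (1−α)·0.1612681.
With A = 0.5762828 and B = 0.1612681: α·A = (1−α)·B, so α = B/(A+B) = 0.1612681/0.7375509 ≈ 0.2187.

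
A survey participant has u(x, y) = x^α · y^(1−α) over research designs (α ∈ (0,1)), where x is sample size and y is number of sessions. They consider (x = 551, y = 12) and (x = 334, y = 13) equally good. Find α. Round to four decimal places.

Indifference: 551^α · 12^(1−α) = 334^α · 13^(1−α).
(551/334)^α = (13/12)^(1−α); take logs: α·ln(551/334) = (1−α)·ln(13/12), i.e. α·0.5005938 = (1−α)·0.0800427.
With A = 0.5005938 and B = 0.0800427: α·A = (1−α)·B, so α = B/(A+B) = 0.0800427/0.5806365 ≈ 0.1379.

α ≈ 0.1379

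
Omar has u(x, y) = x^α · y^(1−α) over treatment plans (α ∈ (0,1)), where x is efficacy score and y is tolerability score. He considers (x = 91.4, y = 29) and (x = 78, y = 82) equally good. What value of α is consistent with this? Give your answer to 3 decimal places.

The Cobb–Douglas utilities coincide, so 91.4^α·29^(1−α) = 78^α·82^(1−α).
(91.4/78)^α = (82/29)^(1−α); take logs: α·ln(91.4/78) = (1−α)·ln(82/29), i.e. α·0.158537 = (1−α)·1.039423.
So α/(1−α) = (1.039423)/(0.158537) = 6.556343, and α = 6.556343/7.556343 ≈ 0.868.

α ≈ 0.868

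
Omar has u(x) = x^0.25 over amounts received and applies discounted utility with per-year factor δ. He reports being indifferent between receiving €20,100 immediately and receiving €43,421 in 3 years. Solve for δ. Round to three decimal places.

Indifference means u(20100) = δ^3 · u(43421), so δ^3 = u(20100)/u(43421).
Since u(x) = x^0.25, δ^3 = (20100/43421)^0.25 = 0.46291^0.25 = 0.82485.
So δ = 0.82485^(1/3) ≈ 0.938.

δ ≈ 0.938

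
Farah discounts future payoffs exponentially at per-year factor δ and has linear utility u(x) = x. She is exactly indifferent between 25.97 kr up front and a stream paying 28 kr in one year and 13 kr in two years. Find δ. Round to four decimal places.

δ ≈ 0.7000

Present value of the stream is 28·δ + 13·δ². Indifference gives 28δ + 13δ² = 25.97.
That is, 13δ² + 28δ − 25.97 = 0, a quadratic in δ.
By the quadratic formula (taking the positive root), δ = (−28 + √2134.44) / 26 ≈ 0.7000.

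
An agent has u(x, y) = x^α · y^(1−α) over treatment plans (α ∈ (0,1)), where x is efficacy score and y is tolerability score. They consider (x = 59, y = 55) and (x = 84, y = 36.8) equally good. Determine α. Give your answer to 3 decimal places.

α ≈ 0.532

Set the two utilities equal: 59^α·55^(1−α) = 84^α·36.8^(1−α).
Taking logs: α·ln 59 + (1−α)·ln 55 = α·ln 84 + (1−α)·ln 36.8, i.e. α·-0.353279 = (1−α)·-0.401835.
So α/(1−α) = (-0.401835)/(-0.353279) = 1.137444, and α = 1.137444/2.137444 ≈ 0.532.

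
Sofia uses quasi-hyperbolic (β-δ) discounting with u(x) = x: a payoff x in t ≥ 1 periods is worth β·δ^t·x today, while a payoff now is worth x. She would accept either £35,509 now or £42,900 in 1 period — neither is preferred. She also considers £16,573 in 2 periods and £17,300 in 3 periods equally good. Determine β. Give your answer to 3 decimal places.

β ≈ 0.864

From the later pair, β·δ^2·16573 = β·δ^3·17300; dividing through, δ = 16573/17300 = 0.95798.
Now use the now-vs-future pair: 35509 = β·δ·42900 gives β = 35509/(0.95798·42900) ≈ 0.864.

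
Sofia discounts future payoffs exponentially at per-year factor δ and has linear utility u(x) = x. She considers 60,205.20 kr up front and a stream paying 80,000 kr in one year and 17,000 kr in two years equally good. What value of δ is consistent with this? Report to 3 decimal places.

δ ≈ 0.660

Present value of the stream is 80000·δ + 17000·δ². Indifference gives 80000δ + 17000δ² = 60205.20.
Rearranged: 17000δ² + 80000δ − 60205.20 = 0.
By the quadratic formula (taking the positive root), δ = (−80000 + √10493953600.00) / 34000 ≈ 0.660.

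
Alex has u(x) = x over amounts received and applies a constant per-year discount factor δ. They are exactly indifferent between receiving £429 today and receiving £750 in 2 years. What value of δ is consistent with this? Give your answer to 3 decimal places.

The payoff in 2 years is discounted by δ^2, so u(429) = δ^2·u(750) and δ^2 = u(429)/u(750).
With u(x) = x: δ^2 = 429/750 = 0.57200.
Taking the square root: δ = 0.57200^(1/2) ≈ 0.756.

δ ≈ 0.756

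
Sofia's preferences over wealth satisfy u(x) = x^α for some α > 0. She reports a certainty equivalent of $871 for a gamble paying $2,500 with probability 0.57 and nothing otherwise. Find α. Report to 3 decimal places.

α ≈ 0.533

The lottery's expected utility is 0.57·u(2500) + 0.43·u(0) = 0.57·2500^α (since u(0) = 0 for α > 0).
Equating: 871^α = 0.57·2500^α, i.e. 0.3484^α = 0.57.
Take logs: α = ln 0.57 / ln(871/2500) ≈ 0.53312.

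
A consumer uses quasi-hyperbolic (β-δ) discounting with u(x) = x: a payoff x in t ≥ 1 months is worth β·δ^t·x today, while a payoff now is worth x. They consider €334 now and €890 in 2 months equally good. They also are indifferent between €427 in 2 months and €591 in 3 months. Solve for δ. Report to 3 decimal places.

δ ≈ 0.723

The second indifference involves only future payoffs, so β cancels: β·δ^2·427 = β·δ^3·591, giving δ = 427/591 = 0.72250.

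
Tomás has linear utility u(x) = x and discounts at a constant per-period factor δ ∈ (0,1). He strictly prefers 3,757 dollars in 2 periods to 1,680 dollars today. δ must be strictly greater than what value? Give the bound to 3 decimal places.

δ > 0.669

Under u(x) = x this choice says 1680 < δ^2·3757.
Dividing by 3757: δ^2 > 0.44717. Both sides are positive, so the square root keeps the direction.
δ > (1680/3757)^(1/2) ≈ 0.669.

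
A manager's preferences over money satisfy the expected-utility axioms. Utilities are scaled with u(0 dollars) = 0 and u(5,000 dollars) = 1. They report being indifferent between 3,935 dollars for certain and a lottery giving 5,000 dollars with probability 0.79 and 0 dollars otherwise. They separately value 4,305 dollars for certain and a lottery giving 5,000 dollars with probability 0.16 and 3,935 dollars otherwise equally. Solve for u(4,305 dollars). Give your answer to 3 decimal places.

0.824

First, u(3,935 dollars) = 0.79·u(5,000 dollars) + 0.21·u(0 dollars) = 0.79.
The second indifference gives u(4,305 dollars) = 0.16·u(5,000 dollars) + 0.84·u(3,935 dollars) = 0.16·1.00 + 0.84·0.79 = 0.8236.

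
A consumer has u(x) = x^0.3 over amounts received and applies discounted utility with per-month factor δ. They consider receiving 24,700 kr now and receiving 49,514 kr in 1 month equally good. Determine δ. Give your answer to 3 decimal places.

Equating discounted utilities: u(24700) = δ·u(49514) ⇒ δ = u(24700)/u(49514).
With u(x) = x^0.3: δ = 24700^0.3/49514^0.3 = (24700/49514)^0.3 = 0.81169.

δ ≈ 0.812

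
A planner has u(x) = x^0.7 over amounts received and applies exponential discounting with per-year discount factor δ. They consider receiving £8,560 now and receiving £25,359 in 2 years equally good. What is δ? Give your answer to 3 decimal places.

Indifference means u(8560) = δ^2 · u(25359), so δ^2 = u(8560)/u(25359).
With u(x) = x^0.7: δ^2 = 8560^0.7/25359^0.7 = (8560/25359)^0.7 = 0.46756.
So δ = 0.46756^(1/2) ≈ 0.684.

δ ≈ 0.684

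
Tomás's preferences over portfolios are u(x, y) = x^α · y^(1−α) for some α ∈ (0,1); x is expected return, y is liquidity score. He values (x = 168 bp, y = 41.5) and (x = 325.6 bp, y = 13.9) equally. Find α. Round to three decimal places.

α ≈ 0.623

Indifference: 168^α · 41.5^(1−α) = 325.6^α · 13.9^(1−α).
Taking logs: α·ln 168 + (1−α)·ln 41.5 = α·ln 325.6 + (1−α)·ln 13.9, i.e. α·-0.661706 = (1−α)·-1.093805.
So α/(1−α) = (-1.093805)/(-0.661706) = 1.653008, and α = 1.653008/2.653008 ≈ 0.623.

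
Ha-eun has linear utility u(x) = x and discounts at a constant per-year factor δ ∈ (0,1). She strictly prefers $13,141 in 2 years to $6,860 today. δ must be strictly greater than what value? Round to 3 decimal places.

δ > 0.723

The preference means 6860 < δ^2·13141.
Hence δ^2 > 6860/13141 = 0.52203, and x ↦ x^(1/2) is increasing on (0,∞).
δ > (6860/13141)^(1/2) ≈ 0.723.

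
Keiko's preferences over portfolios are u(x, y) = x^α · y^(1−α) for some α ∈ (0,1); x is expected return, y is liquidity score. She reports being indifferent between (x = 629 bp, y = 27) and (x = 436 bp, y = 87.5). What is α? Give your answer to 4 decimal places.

α ≈ 0.7624

Indifference: 629^α · 27^(1−α) = 436^α · 87.5^(1−α).
Rearrange to (629/436)^α = (87.5/27)^(1−α) and take logs: α·0.3664890 = (1−α)·1.1758019.
Thus α·(1.5422909) = 1.1758019, so α = 1.1758019/1.5422909 ≈ 0.7624.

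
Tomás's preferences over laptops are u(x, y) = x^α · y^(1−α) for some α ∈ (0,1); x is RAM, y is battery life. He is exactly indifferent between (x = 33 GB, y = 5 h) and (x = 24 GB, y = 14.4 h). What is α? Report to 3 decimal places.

Indifference: 33^α · 5^(1−α) = 24^α · 14.4^(1−α).
Taking logs: α·ln 33 + (1−α)·ln 5 = α·ln 24 + (1−α)·ln 14.4, i.e. α·0.318454 = (1−α)·1.057790.
Thus α·(1.376244) = 1.057790, so α = 1.057790/1.376244 ≈ 0.769.

α ≈ 0.769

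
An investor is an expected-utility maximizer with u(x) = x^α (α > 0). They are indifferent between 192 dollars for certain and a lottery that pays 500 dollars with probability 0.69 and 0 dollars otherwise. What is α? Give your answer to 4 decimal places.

EU(lottery) = 0.69·500^α + 0.31·0 = 0.69·500^α.
Setting u(192) equal to that: 192^α = 0.69·500^α ⇒ (192/500)^α = 0.69.
Take logs: α = ln 0.69 / ln(192/500) ≈ 0.387691.

α ≈ 0.3877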